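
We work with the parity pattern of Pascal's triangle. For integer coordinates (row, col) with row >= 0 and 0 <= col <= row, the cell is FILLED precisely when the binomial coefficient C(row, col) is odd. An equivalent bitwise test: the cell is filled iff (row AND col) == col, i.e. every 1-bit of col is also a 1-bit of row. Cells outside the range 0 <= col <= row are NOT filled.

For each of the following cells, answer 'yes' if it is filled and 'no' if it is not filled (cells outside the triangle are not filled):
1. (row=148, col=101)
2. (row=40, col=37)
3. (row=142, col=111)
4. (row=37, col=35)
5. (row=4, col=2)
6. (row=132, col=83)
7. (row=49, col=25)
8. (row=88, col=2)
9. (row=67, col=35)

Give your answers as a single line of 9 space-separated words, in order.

Answer: no no no no no no no no no

Derivation:
(148,101): row=0b10010100, col=0b1100101, row AND col = 0b100 = 4; 4 != 101 -> empty
(40,37): row=0b101000, col=0b100101, row AND col = 0b100000 = 32; 32 != 37 -> empty
(142,111): row=0b10001110, col=0b1101111, row AND col = 0b1110 = 14; 14 != 111 -> empty
(37,35): row=0b100101, col=0b100011, row AND col = 0b100001 = 33; 33 != 35 -> empty
(4,2): row=0b100, col=0b10, row AND col = 0b0 = 0; 0 != 2 -> empty
(132,83): row=0b10000100, col=0b1010011, row AND col = 0b0 = 0; 0 != 83 -> empty
(49,25): row=0b110001, col=0b11001, row AND col = 0b10001 = 17; 17 != 25 -> empty
(88,2): row=0b1011000, col=0b10, row AND col = 0b0 = 0; 0 != 2 -> empty
(67,35): row=0b1000011, col=0b100011, row AND col = 0b11 = 3; 3 != 35 -> empty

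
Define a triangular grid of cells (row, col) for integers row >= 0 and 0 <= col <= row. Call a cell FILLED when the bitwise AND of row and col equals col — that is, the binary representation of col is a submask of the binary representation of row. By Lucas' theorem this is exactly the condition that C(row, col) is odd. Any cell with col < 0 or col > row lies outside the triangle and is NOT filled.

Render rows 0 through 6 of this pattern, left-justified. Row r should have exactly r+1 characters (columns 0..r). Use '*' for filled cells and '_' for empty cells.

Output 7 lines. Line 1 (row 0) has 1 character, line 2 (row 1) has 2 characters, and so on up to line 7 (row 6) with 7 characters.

r0=0: *
r1=1: **
r2=10: *_*
r3=11: ****
r4=100: *___*
r5=101: **__**
r6=110: *_*_*_*

Answer: *
**
*_*
****
*___*
**__**
*_*_*_*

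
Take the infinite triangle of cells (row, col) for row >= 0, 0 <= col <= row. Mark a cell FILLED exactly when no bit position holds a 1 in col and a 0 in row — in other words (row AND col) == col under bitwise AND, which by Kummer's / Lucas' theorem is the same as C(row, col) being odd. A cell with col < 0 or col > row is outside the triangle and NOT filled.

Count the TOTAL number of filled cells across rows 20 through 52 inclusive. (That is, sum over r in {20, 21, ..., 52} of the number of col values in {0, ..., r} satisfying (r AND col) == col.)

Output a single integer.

Answer: 350

Derivation:
r20=10100 pc2: +4 =4
r21=10101 pc3: +8 =12
r22=10110 pc3: +8 =20
r23=10111 pc4: +16 =36
r24=11000 pc2: +4 =40
r25=11001 pc3: +8 =48
r26=11010 pc3: +8 =56
r27=11011 pc4: +16 =72
r28=11100 pc3: +8 =80
r29=11101 pc4: +16 =96
r30=11110 pc4: +16 =112
r31=11111 pc5: +32 =144
r32=100000 pc1: +2 =146
r33=100001 pc2: +4 =150
r34=100010 pc2: +4 =154
r35=100011 pc3: +8 =162
r36=100100 pc2: +4 =166
r37=100101 pc3: +8 =174
r38=100110 pc3: +8 =182
r39=100111 pc4: +16 =198
r40=101000 pc2: +4 =202
r41=101001 pc3: +8 =210
r42=101010 pc3: +8 =218
r43=101011 pc4: +16 =234
r44=101100 pc3: +8 =242
r45=101101 pc4: +16 =258
r46=101110 pc4: +16 =274
r47=101111 pc5: +32 =306
r48=110000 pc2: +4 =310
r49=110001 pc3: +8 =318
r50=110010 pc3: +8 =326
r51=110011 pc4: +16 =342
r52=110100 pc3: +8 =350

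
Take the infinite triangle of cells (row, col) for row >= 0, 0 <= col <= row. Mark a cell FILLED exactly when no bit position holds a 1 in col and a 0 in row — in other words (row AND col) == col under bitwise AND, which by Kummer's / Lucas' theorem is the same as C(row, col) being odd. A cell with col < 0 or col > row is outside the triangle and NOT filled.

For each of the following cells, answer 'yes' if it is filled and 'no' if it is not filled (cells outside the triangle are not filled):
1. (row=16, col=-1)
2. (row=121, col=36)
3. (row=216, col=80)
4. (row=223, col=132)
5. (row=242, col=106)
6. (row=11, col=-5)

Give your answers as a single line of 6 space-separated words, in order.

Answer: no no yes yes no no

Derivation:
(16,-1): col outside [0, 16] -> not filled
(121,36): row=0b1111001, col=0b100100, row AND col = 0b100000 = 32; 32 != 36 -> empty
(216,80): row=0b11011000, col=0b1010000, row AND col = 0b1010000 = 80; 80 == 80 -> filled
(223,132): row=0b11011111, col=0b10000100, row AND col = 0b10000100 = 132; 132 == 132 -> filled
(242,106): row=0b11110010, col=0b1101010, row AND col = 0b1100010 = 98; 98 != 106 -> empty
(11,-5): col outside [0, 11] -> not filled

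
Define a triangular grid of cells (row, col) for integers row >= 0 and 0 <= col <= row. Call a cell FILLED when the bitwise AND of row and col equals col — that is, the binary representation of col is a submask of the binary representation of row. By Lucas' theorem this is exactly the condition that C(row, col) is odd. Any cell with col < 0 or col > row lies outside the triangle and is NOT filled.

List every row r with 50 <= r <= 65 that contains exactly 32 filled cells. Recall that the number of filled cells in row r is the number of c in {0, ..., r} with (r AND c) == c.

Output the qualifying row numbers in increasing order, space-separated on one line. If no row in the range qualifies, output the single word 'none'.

Answer: 55 59 61 62

Derivation:
Row r has 2^popcount(r) filled cells, so we need popcount(r) = log2(32) = 5.
Scan r = 50..65 and keep those with exactly 5 one-bits:
r=50=110010 popcount=3 -> skip
r=51=110011 popcount=4 -> skip
r=52=110100 popcount=3 -> skip
r=53=110101 popcount=4 -> skip
r=54=110110 popcount=4 -> skip
r=55=110111 popcount=5 -> KEEP
r=56=111000 popcount=3 -> skip
r=57=111001 popcount=4 -> skip
r=58=111010 popcount=4 -> skip
r=59=111011 popcount=5 -> KEEP
r=60=111100 popcount=4 -> skip
r=61=111101 popcount=5 -> KEEP
r=62=111110 popcount=5 -> KEEP
r=63=111111 popcount=6 -> skip
r=64=1000000 popcount=1 -> skip
r=65=1000001 popcount=2 -> skip
Kept rows: 55 59 61 62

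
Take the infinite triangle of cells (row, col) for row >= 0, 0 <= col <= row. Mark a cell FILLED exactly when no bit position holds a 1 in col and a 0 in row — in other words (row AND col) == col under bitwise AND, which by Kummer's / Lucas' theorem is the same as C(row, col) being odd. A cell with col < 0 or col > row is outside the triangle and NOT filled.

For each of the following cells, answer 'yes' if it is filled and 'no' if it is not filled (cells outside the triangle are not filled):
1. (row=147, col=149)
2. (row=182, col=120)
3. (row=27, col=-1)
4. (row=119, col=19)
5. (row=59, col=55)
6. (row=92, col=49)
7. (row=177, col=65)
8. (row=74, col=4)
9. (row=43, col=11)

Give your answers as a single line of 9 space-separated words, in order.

(147,149): col outside [0, 147] -> not filled
(182,120): row=0b10110110, col=0b1111000, row AND col = 0b110000 = 48; 48 != 120 -> empty
(27,-1): col outside [0, 27] -> not filled
(119,19): row=0b1110111, col=0b10011, row AND col = 0b10011 = 19; 19 == 19 -> filled
(59,55): row=0b111011, col=0b110111, row AND col = 0b110011 = 51; 51 != 55 -> empty
(92,49): row=0b1011100, col=0b110001, row AND col = 0b10000 = 16; 16 != 49 -> empty
(177,65): row=0b10110001, col=0b1000001, row AND col = 0b1 = 1; 1 != 65 -> empty
(74,4): row=0b1001010, col=0b100, row AND col = 0b0 = 0; 0 != 4 -> empty
(43,11): row=0b101011, col=0b1011, row AND col = 0b1011 = 11; 11 == 11 -> filled

Answer: no no no yes no no no no yes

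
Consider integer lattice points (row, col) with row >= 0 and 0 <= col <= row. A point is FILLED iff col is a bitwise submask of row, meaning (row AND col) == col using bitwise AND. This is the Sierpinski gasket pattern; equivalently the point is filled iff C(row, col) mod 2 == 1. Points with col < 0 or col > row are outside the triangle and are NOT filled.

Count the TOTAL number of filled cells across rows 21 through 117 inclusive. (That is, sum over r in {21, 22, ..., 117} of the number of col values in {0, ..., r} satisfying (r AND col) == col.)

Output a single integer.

r21=10101 pc3: +8 =8
r22=10110 pc3: +8 =16
r23=10111 pc4: +16 =32
r24=11000 pc2: +4 =36
r25=11001 pc3: +8 =44
r26=11010 pc3: +8 =52
r27=11011 pc4: +16 =68
r28=11100 pc3: +8 =76
r29=11101 pc4: +16 =92
r30=11110 pc4: +16 =108
r31=11111 pc5: +32 =140
r32=100000 pc1: +2 =142
r33=100001 pc2: +4 =146
r34=100010 pc2: +4 =150
r35=100011 pc3: +8 =158
r36=100100 pc2: +4 =162
r37=100101 pc3: +8 =170
r38=100110 pc3: +8 =178
r39=100111 pc4: +16 =194
r40=101000 pc2: +4 =198
r41=101001 pc3: +8 =206
r42=101010 pc3: +8 =214
r43=101011 pc4: +16 =230
r44=101100 pc3: +8 =238
r45=101101 pc4: +16 =254
r46=101110 pc4: +16 =270
r47=101111 pc5: +32 =302
r48=110000 pc2: +4 =306
r49=110001 pc3: +8 =314
r50=110010 pc3: +8 =322
r51=110011 pc4: +16 =338
r52=110100 pc3: +8 =346
r53=110101 pc4: +16 =362
r54=110110 pc4: +16 =378
r55=110111 pc5: +32 =410
r56=111000 pc3: +8 =418
r57=111001 pc4: +16 =434
r58=111010 pc4: +16 =450
r59=111011 pc5: +32 =482
r60=111100 pc4: +16 =498
r61=111101 pc5: +32 =530
r62=111110 pc5: +32 =562
r63=111111 pc6: +64 =626
r64=1000000 pc1: +2 =628
r65=1000001 pc2: +4 =632
r66=1000010 pc2: +4 =636
r67=1000011 pc3: +8 =644
r68=1000100 pc2: +4 =648
r69=1000101 pc3: +8 =656
r70=1000110 pc3: +8 =664
r71=1000111 pc4: +16 =680
r72=1001000 pc2: +4 =684
r73=1001001 pc3: +8 =692
r74=1001010 pc3: +8 =700
r75=1001011 pc4: +16 =716
r76=1001100 pc3: +8 =724
r77=1001101 pc4: +16 =740
r78=1001110 pc4: +16 =756
r79=1001111 pc5: +32 =788
r80=1010000 pc2: +4 =792
r81=1010001 pc3: +8 =800
r82=1010010 pc3: +8 =808
r83=1010011 pc4: +16 =824
r84=1010100 pc3: +8 =832
r85=1010101 pc4: +16 =848
r86=1010110 pc4: +16 =864
r87=1010111 pc5: +32 =896
r88=1011000 pc3: +8 =904
r89=1011001 pc4: +16 =920
r90=1011010 pc4: +16 =936
r91=1011011 pc5: +32 =968
r92=1011100 pc4: +16 =984
r93=1011101 pc5: +32 =1016
r94=1011110 pc5: +32 =1048
r95=1011111 pc6: +64 =1112
r96=1100000 pc2: +4 =1116
r97=1100001 pc3: +8 =1124
r98=1100010 pc3: +8 =1132
r99=1100011 pc4: +16 =1148
r100=1100100 pc3: +8 =1156
r101=1100101 pc4: +16 =1172
r102=1100110 pc4: +16 =1188
r103=1100111 pc5: +32 =1220
r104=1101000 pc3: +8 =1228
r105=1101001 pc4: +16 =1244
r106=1101010 pc4: +16 =1260
r107=1101011 pc5: +32 =1292
r108=1101100 pc4: +16 =1308
r109=1101101 pc5: +32 =1340
r110=1101110 pc5: +32 =1372
r111=1101111 pc6: +64 =1436
r112=1110000 pc3: +8 =1444
r113=1110001 pc4: +16 =1460
r114=1110010 pc4: +16 =1476
r115=1110011 pc5: +32 =1508
r116=1110100 pc4: +16 =1524
r117=1110101 pc5: +32 =1556

Answer: 1556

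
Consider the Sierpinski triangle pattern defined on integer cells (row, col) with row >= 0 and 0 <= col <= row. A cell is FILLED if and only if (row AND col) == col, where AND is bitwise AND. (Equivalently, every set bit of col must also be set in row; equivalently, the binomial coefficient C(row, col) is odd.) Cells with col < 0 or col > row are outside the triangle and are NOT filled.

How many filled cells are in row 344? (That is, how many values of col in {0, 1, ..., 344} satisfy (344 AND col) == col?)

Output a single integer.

344 in binary = 101011000
popcount(344) = number of 1-bits in 101011000 = 4
A col c satisfies (344 AND c) == c iff every set bit of c is also set in 344; each of the 4 set bits of 344 can independently be on or off in c.
count = 2^4 = 16

Answer: 16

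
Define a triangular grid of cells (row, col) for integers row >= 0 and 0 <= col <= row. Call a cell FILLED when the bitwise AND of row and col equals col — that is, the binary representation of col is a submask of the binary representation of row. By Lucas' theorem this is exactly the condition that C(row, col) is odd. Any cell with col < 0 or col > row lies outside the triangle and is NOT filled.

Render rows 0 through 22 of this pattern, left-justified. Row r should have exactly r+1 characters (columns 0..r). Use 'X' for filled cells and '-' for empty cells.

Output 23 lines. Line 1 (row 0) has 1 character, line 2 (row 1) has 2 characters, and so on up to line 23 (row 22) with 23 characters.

r0=0: X
r1=1: XX
r2=10: X-X
r3=11: XXXX
r4=100: X---X
r5=101: XX--XX
r6=110: X-X-X-X
r7=111: XXXXXXXX
r8=1000: X-------X
r9=1001: XX------XX
r10=1010: X-X-----X-X
r11=1011: XXXX----XXXX
r12=1100: X---X---X---X
r13=1101: XX--XX--XX--XX
r14=1110: X-X-X-X-X-X-X-X
r15=1111: XXXXXXXXXXXXXXXX
r16=10000: X---------------X
r17=10001: XX--------------XX
r18=10010: X-X-------------X-X
r19=10011: XXXX------------XXXX
r20=10100: X---X-----------X---X
r21=10101: XX--XX----------XX--XX
r22=10110: X-X-X-X---------X-X-X-X

Answer: X
XX
X-X
XXXX
X---X
XX--XX
X-X-X-X
XXXXXXXX
X-------X
XX------XX
X-X-----X-X
XXXX----XXXX
X---X---X---X
XX--XX--XX--XX
X-X-X-X-X-X-X-X
XXXXXXXXXXXXXXXX
X---------------X
XX--------------XX
X-X-------------X-X
XXXX------------XXXX
X---X-----------X---X
XX--XX----------XX--XX
X-X-X-X---------X-X-X-X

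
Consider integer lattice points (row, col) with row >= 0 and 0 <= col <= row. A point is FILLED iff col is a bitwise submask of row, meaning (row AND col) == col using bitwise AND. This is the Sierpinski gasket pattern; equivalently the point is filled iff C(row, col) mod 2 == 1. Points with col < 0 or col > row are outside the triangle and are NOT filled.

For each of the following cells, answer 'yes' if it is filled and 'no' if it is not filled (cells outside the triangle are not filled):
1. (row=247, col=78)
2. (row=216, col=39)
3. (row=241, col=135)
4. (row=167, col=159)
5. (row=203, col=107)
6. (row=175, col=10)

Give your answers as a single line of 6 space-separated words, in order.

Answer: no no no no no yes

Derivation:
(247,78): row=0b11110111, col=0b1001110, row AND col = 0b1000110 = 70; 70 != 78 -> empty
(216,39): row=0b11011000, col=0b100111, row AND col = 0b0 = 0; 0 != 39 -> empty
(241,135): row=0b11110001, col=0b10000111, row AND col = 0b10000001 = 129; 129 != 135 -> empty
(167,159): row=0b10100111, col=0b10011111, row AND col = 0b10000111 = 135; 135 != 159 -> empty
(203,107): row=0b11001011, col=0b1101011, row AND col = 0b1001011 = 75; 75 != 107 -> empty
(175,10): row=0b10101111, col=0b1010, row AND col = 0b1010 = 10; 10 == 10 -> filled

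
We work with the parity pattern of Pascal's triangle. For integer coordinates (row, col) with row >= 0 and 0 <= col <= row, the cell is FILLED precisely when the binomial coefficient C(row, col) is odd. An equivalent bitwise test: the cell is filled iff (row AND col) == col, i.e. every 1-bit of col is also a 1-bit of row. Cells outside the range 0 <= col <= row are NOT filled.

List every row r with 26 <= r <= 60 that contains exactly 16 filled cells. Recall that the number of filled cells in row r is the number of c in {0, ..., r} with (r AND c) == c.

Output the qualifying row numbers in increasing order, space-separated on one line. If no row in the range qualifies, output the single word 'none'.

Row r has 2^popcount(r) filled cells, so we need popcount(r) = log2(16) = 4.
Scan r = 26..60 and keep those with exactly 4 one-bits:
r=26=11010 popcount=3 -> skip
r=27=11011 popcount=4 -> KEEP
r=28=11100 popcount=3 -> skip
r=29=11101 popcount=4 -> KEEP
r=30=11110 popcount=4 -> KEEP
r=31=11111 popcount=5 -> skip
r=32=100000 popcount=1 -> skip
r=33=100001 popcount=2 -> skip
r=34=100010 popcount=2 -> skip
r=35=100011 popcount=3 -> skip
r=36=100100 popcount=2 -> skip
r=37=100101 popcount=3 -> skip
r=38=100110 popcount=3 -> skip
r=39=100111 popcount=4 -> KEEP
r=40=101000 popcount=2 -> skip
r=41=101001 popcount=3 -> skip
r=42=101010 popcount=3 -> skip
r=43=101011 popcount=4 -> KEEP
r=44=101100 popcount=3 -> skip
r=45=101101 popcount=4 -> KEEP
r=46=101110 popcount=4 -> KEEP
r=47=101111 popcount=5 -> skip
r=48=110000 popcount=2 -> skip
r=49=110001 popcount=3 -> skip
r=50=110010 popcount=3 -> skip
r=51=110011 popcount=4 -> KEEP
r=52=110100 popcount=3 -> skip
r=53=110101 popcount=4 -> KEEP
r=54=110110 popcount=4 -> KEEP
r=55=110111 popcount=5 -> skip
r=56=111000 popcount=3 -> skip
r=57=111001 popcount=4 -> KEEP
r=58=111010 popcount=4 -> KEEP
r=59=111011 popcount=5 -> skip
r=60=111100 popcount=4 -> KEEP
Kept rows: 27 29 30 39 43 45 46 51 53 54 57 58 60

Answer: 27 29 30 39 43 45 46 51 53 54 57 58 60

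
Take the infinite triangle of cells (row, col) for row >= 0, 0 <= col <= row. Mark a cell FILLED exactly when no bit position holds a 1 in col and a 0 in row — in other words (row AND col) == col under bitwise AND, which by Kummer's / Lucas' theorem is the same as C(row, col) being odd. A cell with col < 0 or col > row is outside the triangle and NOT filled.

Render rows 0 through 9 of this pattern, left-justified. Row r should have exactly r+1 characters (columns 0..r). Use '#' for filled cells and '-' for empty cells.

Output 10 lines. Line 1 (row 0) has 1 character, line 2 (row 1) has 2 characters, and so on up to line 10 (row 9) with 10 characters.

r0=0: #
r1=1: ##
r2=10: #-#
r3=11: ####
r4=100: #---#
r5=101: ##--##
r6=110: #-#-#-#
r7=111: ########
r8=1000: #-------#
r9=1001: ##------##

Answer: #
##
#-#
####
#---#
##--##
#-#-#-#
########
#-------#
##------##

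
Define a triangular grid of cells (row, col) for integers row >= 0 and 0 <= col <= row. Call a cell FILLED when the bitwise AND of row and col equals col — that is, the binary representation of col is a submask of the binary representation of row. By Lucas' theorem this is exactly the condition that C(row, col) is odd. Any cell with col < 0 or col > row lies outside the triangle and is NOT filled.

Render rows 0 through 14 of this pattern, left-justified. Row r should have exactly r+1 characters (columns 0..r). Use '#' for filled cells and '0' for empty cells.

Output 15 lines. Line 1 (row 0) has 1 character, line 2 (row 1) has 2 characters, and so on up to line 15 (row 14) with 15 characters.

Answer: #
##
#0#
####
#000#
##00##
#0#0#0#
########
#0000000#
##000000##
#0#00000#0#
####0000####
#000#000#000#
##00##00##00##
#0#0#0#0#0#0#0#

Derivation:
r0=0: #
r1=1: ##
r2=10: #0#
r3=11: ####
r4=100: #000#
r5=101: ##00##
r6=110: #0#0#0#
r7=111: ########
r8=1000: #0000000#
r9=1001: ##000000##
r10=1010: #0#00000#0#
r11=1011: ####0000####
r12=1100: #000#000#000#
r13=1101: ##00##00##00##
r14=1110: #0#0#0#0#0#0#0#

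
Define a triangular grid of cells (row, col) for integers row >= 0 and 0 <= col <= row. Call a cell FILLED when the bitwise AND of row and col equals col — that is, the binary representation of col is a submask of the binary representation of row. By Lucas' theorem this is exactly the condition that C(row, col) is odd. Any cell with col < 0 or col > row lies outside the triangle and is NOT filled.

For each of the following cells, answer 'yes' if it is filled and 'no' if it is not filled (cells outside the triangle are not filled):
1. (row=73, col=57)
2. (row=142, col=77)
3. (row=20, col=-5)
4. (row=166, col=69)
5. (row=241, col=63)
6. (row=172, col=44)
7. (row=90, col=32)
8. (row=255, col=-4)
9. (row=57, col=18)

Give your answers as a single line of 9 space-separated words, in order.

Answer: no no no no no yes no no no

Derivation:
(73,57): row=0b1001001, col=0b111001, row AND col = 0b1001 = 9; 9 != 57 -> empty
(142,77): row=0b10001110, col=0b1001101, row AND col = 0b1100 = 12; 12 != 77 -> empty
(20,-5): col outside [0, 20] -> not filled
(166,69): row=0b10100110, col=0b1000101, row AND col = 0b100 = 4; 4 != 69 -> empty
(241,63): row=0b11110001, col=0b111111, row AND col = 0b110001 = 49; 49 != 63 -> empty
(172,44): row=0b10101100, col=0b101100, row AND col = 0b101100 = 44; 44 == 44 -> filled
(90,32): row=0b1011010, col=0b100000, row AND col = 0b0 = 0; 0 != 32 -> empty
(255,-4): col outside [0, 255] -> not filled
(57,18): row=0b111001, col=0b10010, row AND col = 0b10000 = 16; 16 != 18 -> empty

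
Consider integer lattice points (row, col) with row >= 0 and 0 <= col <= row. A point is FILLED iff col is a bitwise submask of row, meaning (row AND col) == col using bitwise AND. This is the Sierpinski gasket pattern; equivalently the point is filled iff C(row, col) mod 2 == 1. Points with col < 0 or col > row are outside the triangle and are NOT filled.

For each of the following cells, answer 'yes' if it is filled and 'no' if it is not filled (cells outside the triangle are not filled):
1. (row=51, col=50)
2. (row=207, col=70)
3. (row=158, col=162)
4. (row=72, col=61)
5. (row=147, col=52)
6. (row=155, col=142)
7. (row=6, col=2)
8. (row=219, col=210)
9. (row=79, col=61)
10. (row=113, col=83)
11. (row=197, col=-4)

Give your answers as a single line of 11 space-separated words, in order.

(51,50): row=0b110011, col=0b110010, row AND col = 0b110010 = 50; 50 == 50 -> filled
(207,70): row=0b11001111, col=0b1000110, row AND col = 0b1000110 = 70; 70 == 70 -> filled
(158,162): col outside [0, 158] -> not filled
(72,61): row=0b1001000, col=0b111101, row AND col = 0b1000 = 8; 8 != 61 -> empty
(147,52): row=0b10010011, col=0b110100, row AND col = 0b10000 = 16; 16 != 52 -> empty
(155,142): row=0b10011011, col=0b10001110, row AND col = 0b10001010 = 138; 138 != 142 -> empty
(6,2): row=0b110, col=0b10, row AND col = 0b10 = 2; 2 == 2 -> filled
(219,210): row=0b11011011, col=0b11010010, row AND col = 0b11010010 = 210; 210 == 210 -> filled
(79,61): row=0b1001111, col=0b111101, row AND col = 0b1101 = 13; 13 != 61 -> empty
(113,83): row=0b1110001, col=0b1010011, row AND col = 0b1010001 = 81; 81 != 83 -> empty
(197,-4): col outside [0, 197] -> not filled

Answer: yes yes no no no no yes yes no no no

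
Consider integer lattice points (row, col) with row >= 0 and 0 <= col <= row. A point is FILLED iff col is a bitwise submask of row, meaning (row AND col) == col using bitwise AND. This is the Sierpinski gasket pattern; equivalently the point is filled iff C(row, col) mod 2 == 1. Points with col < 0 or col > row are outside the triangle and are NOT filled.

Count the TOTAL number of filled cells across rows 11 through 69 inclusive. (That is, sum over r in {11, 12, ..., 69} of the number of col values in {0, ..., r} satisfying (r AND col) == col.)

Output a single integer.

Answer: 722

Derivation:
r11=1011 pc3: +8 =8
r12=1100 pc2: +4 =12
r13=1101 pc3: +8 =20
r14=1110 pc3: +8 =28
r15=1111 pc4: +16 =44
r16=10000 pc1: +2 =46
r17=10001 pc2: +4 =50
r18=10010 pc2: +4 =54
r19=10011 pc3: +8 =62
r20=10100 pc2: +4 =66
r21=10101 pc3: +8 =74
r22=10110 pc3: +8 =82
r23=10111 pc4: +16 =98
r24=11000 pc2: +4 =102
r25=11001 pc3: +8 =110
r26=11010 pc3: +8 =118
r27=11011 pc4: +16 =134
r28=11100 pc3: +8 =142
r29=11101 pc4: +16 =158
r30=11110 pc4: +16 =174
r31=11111 pc5: +32 =206
r32=100000 pc1: +2 =208
r33=100001 pc2: +4 =212
r34=100010 pc2: +4 =216
r35=100011 pc3: +8 =224
r36=100100 pc2: +4 =228
r37=100101 pc3: +8 =236
r38=100110 pc3: +8 =244
r39=100111 pc4: +16 =260
r40=101000 pc2: +4 =264
r41=101001 pc3: +8 =272
r42=101010 pc3: +8 =280
r43=101011 pc4: +16 =296
r44=101100 pc3: +8 =304
r45=101101 pc4: +16 =320
r46=101110 pc4: +16 =336
r47=101111 pc5: +32 =368
r48=110000 pc2: +4 =372
r49=110001 pc3: +8 =380
r50=110010 pc3: +8 =388
r51=110011 pc4: +16 =404
r52=110100 pc3: +8 =412
r53=110101 pc4: +16 =428
r54=110110 pc4: +16 =444
r55=110111 pc5: +32 =476
r56=111000 pc3: +8 =484
r57=111001 pc4: +16 =500
r58=111010 pc4: +16 =516
r59=111011 pc5: +32 =548
r60=111100 pc4: +16 =564
r61=111101 pc5: +32 =596
r62=111110 pc5: +32 =628
r63=111111 pc6: +64 =692
r64=1000000 pc1: +2 =694
r65=1000001 pc2: +4 =698
r66=1000010 pc2: +4 =702
r67=1000011 pc3: +8 =710
r68=1000100 pc2: +4 =714
r69=1000101 pc3: +8 =722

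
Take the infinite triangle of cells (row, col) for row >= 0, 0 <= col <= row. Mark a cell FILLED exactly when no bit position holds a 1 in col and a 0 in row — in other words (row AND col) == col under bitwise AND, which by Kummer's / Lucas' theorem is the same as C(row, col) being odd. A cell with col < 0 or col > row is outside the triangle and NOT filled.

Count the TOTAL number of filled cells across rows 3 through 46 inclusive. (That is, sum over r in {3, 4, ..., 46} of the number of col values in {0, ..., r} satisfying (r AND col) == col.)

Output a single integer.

Answer: 368

Derivation:
r3=11 pc2: +4 =4
r4=100 pc1: +2 =6
r5=101 pc2: +4 =10
r6=110 pc2: +4 =14
r7=111 pc3: +8 =22
r8=1000 pc1: +2 =24
r9=1001 pc2: +4 =28
r10=1010 pc2: +4 =32
r11=1011 pc3: +8 =40
r12=1100 pc2: +4 =44
r13=1101 pc3: +8 =52
r14=1110 pc3: +8 =60
r15=1111 pc4: +16 =76
r16=10000 pc1: +2 =78
r17=10001 pc2: +4 =82
r18=10010 pc2: +4 =86
r19=10011 pc3: +8 =94
r20=10100 pc2: +4 =98
r21=10101 pc3: +8 =106
r22=10110 pc3: +8 =114
r23=10111 pc4: +16 =130
r24=11000 pc2: +4 =134
r25=11001 pc3: +8 =142
r26=11010 pc3: +8 =150
r27=11011 pc4: +16 =166
r28=11100 pc3: +8 =174
r29=11101 pc4: +16 =190
r30=11110 pc4: +16 =206
r31=11111 pc5: +32 =238
r32=100000 pc1: +2 =240
r33=100001 pc2: +4 =244
r34=100010 pc2: +4 =248
r35=100011 pc3: +8 =256
r36=100100 pc2: +4 =260
r37=100101 pc3: +8 =268
r38=100110 pc3: +8 =276
r39=100111 pc4: +16 =292
r40=101000 pc2: +4 =296
r41=101001 pc3: +8 =304
r42=101010 pc3: +8 =312
r43=101011 pc4: +16 =328
r44=101100 pc3: +8 =336
r45=101101 pc4: +16 =352
r46=101110 pc4: +16 =368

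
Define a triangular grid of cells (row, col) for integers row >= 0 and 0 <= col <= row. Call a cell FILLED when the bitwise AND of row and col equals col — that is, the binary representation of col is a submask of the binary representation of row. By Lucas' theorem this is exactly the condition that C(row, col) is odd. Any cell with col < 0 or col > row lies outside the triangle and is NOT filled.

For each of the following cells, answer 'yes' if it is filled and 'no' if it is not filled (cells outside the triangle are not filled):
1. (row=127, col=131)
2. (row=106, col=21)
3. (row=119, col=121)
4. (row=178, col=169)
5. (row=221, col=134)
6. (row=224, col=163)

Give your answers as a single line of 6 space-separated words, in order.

Answer: no no no no no no

Derivation:
(127,131): col outside [0, 127] -> not filled
(106,21): row=0b1101010, col=0b10101, row AND col = 0b0 = 0; 0 != 21 -> empty
(119,121): col outside [0, 119] -> not filled
(178,169): row=0b10110010, col=0b10101001, row AND col = 0b10100000 = 160; 160 != 169 -> empty
(221,134): row=0b11011101, col=0b10000110, row AND col = 0b10000100 = 132; 132 != 134 -> empty
(224,163): row=0b11100000, col=0b10100011, row AND col = 0b10100000 = 160; 160 != 163 -> empty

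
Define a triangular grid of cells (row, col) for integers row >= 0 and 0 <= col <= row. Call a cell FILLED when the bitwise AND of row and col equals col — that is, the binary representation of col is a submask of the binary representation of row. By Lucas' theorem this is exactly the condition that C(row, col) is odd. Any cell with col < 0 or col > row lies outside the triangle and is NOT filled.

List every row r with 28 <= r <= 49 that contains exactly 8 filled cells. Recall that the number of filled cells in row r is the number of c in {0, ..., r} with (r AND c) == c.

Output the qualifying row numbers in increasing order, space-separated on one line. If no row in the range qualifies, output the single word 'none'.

Row r has 2^popcount(r) filled cells, so we need popcount(r) = log2(8) = 3.
Scan r = 28..49 and keep those with exactly 3 one-bits:
r=28=11100 popcount=3 -> KEEP
r=29=11101 popcount=4 -> skip
r=30=11110 popcount=4 -> skip
r=31=11111 popcount=5 -> skip
r=32=100000 popcount=1 -> skip
r=33=100001 popcount=2 -> skip
r=34=100010 popcount=2 -> skip
r=35=100011 popcount=3 -> KEEP
r=36=100100 popcount=2 -> skip
r=37=100101 popcount=3 -> KEEP
r=38=100110 popcount=3 -> KEEP
r=39=100111 popcount=4 -> skip
r=40=101000 popcount=2 -> skip
r=41=101001 popcount=3 -> KEEP
r=42=101010 popcount=3 -> KEEP
r=43=101011 popcount=4 -> skip
r=44=101100 popcount=3 -> KEEP
r=45=101101 popcount=4 -> skip
r=46=101110 popcount=4 -> skip
r=47=101111 popcount=5 -> skip
r=48=110000 popcount=2 -> skip
r=49=110001 popcount=3 -> KEEP
Kept rows: 28 35 37 38 41 42 44 49

Answer: 28 35 37 38 41 42 44 49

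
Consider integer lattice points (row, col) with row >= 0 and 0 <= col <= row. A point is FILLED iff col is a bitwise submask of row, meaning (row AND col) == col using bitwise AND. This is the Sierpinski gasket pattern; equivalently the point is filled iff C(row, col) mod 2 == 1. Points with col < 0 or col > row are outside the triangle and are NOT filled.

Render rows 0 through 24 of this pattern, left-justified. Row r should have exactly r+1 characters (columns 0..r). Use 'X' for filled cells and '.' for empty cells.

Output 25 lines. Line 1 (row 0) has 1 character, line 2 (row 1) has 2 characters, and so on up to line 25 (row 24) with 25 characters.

r0=0: X
r1=1: XX
r2=10: X.X
r3=11: XXXX
r4=100: X...X
r5=101: XX..XX
r6=110: X.X.X.X
r7=111: XXXXXXXX
r8=1000: X.......X
r9=1001: XX......XX
r10=1010: X.X.....X.X
r11=1011: XXXX....XXXX
r12=1100: X...X...X...X
r13=1101: XX..XX..XX..XX
r14=1110: X.X.X.X.X.X.X.X
r15=1111: XXXXXXXXXXXXXXXX
r16=10000: X...............X
r17=10001: XX..............XX
r18=10010: X.X.............X.X
r19=10011: XXXX............XXXX
r20=10100: X...X...........X...X
r21=10101: XX..XX..........XX..XX
r22=10110: X.X.X.X.........X.X.X.X
r23=10111: XXXXXXXX........XXXXXXXX
r24=11000: X.......X.......X.......X

Answer: X
XX
X.X
XXXX
X...X
XX..XX
X.X.X.X
XXXXXXXX
X.......X
XX......XX
X.X.....X.X
XXXX....XXXX
X...X...X...X
XX..XX..XX..XX
X.X.X.X.X.X.X.X
XXXXXXXXXXXXXXXX
X...............X
XX..............XX
X.X.............X.X
XXXX............XXXX
X...X...........X...X
XX..XX..........XX..XX
X.X.X.X.........X.X.X.X
XXXXXXXX........XXXXXXXX
X.......X.......X.......X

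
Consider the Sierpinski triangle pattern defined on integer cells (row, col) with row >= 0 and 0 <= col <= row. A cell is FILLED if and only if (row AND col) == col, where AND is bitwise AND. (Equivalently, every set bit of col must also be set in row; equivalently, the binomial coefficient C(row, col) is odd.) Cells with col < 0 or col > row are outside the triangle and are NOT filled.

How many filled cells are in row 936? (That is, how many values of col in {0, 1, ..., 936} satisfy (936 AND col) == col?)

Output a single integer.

Answer: 32

Derivation:
936 in binary = 1110101000
popcount(936) = number of 1-bits in 1110101000 = 5
A col c satisfies (936 AND c) == c iff every set bit of c is also set in 936; each of the 5 set bits of 936 can independently be on or off in c.
count = 2^5 = 32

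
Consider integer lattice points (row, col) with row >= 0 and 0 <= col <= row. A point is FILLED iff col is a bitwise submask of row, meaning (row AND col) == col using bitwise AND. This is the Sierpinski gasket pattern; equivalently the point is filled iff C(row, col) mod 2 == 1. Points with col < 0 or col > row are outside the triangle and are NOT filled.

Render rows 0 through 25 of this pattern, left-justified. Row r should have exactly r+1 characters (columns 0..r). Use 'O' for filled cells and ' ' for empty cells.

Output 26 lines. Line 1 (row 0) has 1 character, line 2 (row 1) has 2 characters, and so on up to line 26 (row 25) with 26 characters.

Answer: O
OO
O O
OOOO
O   O
OO  OO
O O O O
OOOOOOOO
O       O
OO      OO
O O     O O
OOOO    OOOO
O   O   O   O
OO  OO  OO  OO
O O O O O O O O
OOOOOOOOOOOOOOOO
O               O
OO              OO
O O             O O
OOOO            OOOO
O   O           O   O
OO  OO          OO  OO
O O O O         O O O O
OOOOOOOO        OOOOOOOO
O       O       O       O
OO      OO      OO      OO

Derivation:
r0=0: O
r1=1: OO
r2=10: O O
r3=11: OOOO
r4=100: O   O
r5=101: OO  OO
r6=110: O O O O
r7=111: OOOOOOOO
r8=1000: O       O
r9=1001: OO      OO
r10=1010: O O     O O
r11=1011: OOOO    OOOO
r12=1100: O   O   O   O
r13=1101: OO  OO  OO  OO
r14=1110: O O O O O O O O
r15=1111: OOOOOOOOOOOOOOOO
r16=10000: O               O
r17=10001: OO              OO
r18=10010: O O             O O
r19=10011: OOOO            OOOO
r20=10100: O   O           O   O
r21=10101: OO  OO          OO  OO
r22=10110: O O O O         O O O O
r23=10111: OOOOOOOO        OOOOOOOO
r24=11000: O       O       O       O
r25=11001: OO      OO      OO      OO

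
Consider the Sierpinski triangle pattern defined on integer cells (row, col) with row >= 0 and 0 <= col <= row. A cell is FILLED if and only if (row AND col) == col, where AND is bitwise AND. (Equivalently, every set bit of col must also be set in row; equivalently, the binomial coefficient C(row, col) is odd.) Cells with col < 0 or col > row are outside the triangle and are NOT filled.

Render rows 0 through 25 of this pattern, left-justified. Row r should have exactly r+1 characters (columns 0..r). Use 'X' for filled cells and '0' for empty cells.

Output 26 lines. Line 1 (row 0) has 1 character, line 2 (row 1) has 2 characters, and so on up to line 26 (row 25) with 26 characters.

Answer: X
XX
X0X
XXXX
X000X
XX00XX
X0X0X0X
XXXXXXXX
X0000000X
XX000000XX
X0X00000X0X
XXXX0000XXXX
X000X000X000X
XX00XX00XX00XX
X0X0X0X0X0X0X0X
XXXXXXXXXXXXXXXX
X000000000000000X
XX00000000000000XX
X0X0000000000000X0X
XXXX000000000000XXXX
X000X00000000000X000X
XX00XX0000000000XX00XX
X0X0X0X000000000X0X0X0X
XXXXXXXX00000000XXXXXXXX
X0000000X0000000X0000000X
XX000000XX000000XX000000XX

Derivation:
r0=0: X
r1=1: XX
r2=10: X0X
r3=11: XXXX
r4=100: X000X
r5=101: XX00XX
r6=110: X0X0X0X
r7=111: XXXXXXXX
r8=1000: X0000000X
r9=1001: XX000000XX
r10=1010: X0X00000X0X
r11=1011: XXXX0000XXXX
r12=1100: X000X000X000X
r13=1101: XX00XX00XX00XX
r14=1110: X0X0X0X0X0X0X0X
r15=1111: XXXXXXXXXXXXXXXX
r16=10000: X000000000000000X
r17=10001: XX00000000000000XX
r18=10010: X0X0000000000000X0X
r19=10011: XXXX000000000000XXXX
r20=10100: X000X00000000000X000X
r21=10101: XX00XX0000000000XX00XX
r22=10110: X0X0X0X000000000X0X0X0X
r23=10111: XXXXXXXX00000000XXXXXXXX
r24=11000: X0000000X0000000X0000000X
r25=11001: XX000000XX000000XX000000XX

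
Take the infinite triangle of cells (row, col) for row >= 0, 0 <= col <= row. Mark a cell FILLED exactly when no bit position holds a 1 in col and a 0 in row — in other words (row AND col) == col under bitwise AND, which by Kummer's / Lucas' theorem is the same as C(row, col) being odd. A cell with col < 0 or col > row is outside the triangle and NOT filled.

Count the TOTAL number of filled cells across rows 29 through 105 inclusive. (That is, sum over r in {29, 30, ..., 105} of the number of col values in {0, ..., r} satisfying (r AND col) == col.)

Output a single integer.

r29=11101 pc4: +16 =16
r30=11110 pc4: +16 =32
r31=11111 pc5: +32 =64
r32=100000 pc1: +2 =66
r33=100001 pc2: +4 =70
r34=100010 pc2: +4 =74
r35=100011 pc3: +8 =82
r36=100100 pc2: +4 =86
r37=100101 pc3: +8 =94
r38=100110 pc3: +8 =102
r39=100111 pc4: +16 =118
r40=101000 pc2: +4 =122
r41=101001 pc3: +8 =130
r42=101010 pc3: +8 =138
r43=101011 pc4: +16 =154
r44=101100 pc3: +8 =162
r45=101101 pc4: +16 =178
r46=101110 pc4: +16 =194
r47=101111 pc5: +32 =226
r48=110000 pc2: +4 =230
r49=110001 pc3: +8 =238
r50=110010 pc3: +8 =246
r51=110011 pc4: +16 =262
r52=110100 pc3: +8 =270
r53=110101 pc4: +16 =286
r54=110110 pc4: +16 =302
r55=110111 pc5: +32 =334
r56=111000 pc3: +8 =342
r57=111001 pc4: +16 =358
r58=111010 pc4: +16 =374
r59=111011 pc5: +32 =406
r60=111100 pc4: +16 =422
r61=111101 pc5: +32 =454
r62=111110 pc5: +32 =486
r63=111111 pc6: +64 =550
r64=1000000 pc1: +2 =552
r65=1000001 pc2: +4 =556
r66=1000010 pc2: +4 =560
r67=1000011 pc3: +8 =568
r68=1000100 pc2: +4 =572
r69=1000101 pc3: +8 =580
r70=1000110 pc3: +8 =588
r71=1000111 pc4: +16 =604
r72=1001000 pc2: +4 =608
r73=1001001 pc3: +8 =616
r74=1001010 pc3: +8 =624
r75=1001011 pc4: +16 =640
r76=1001100 pc3: +8 =648
r77=1001101 pc4: +16 =664
r78=1001110 pc4: +16 =680
r79=1001111 pc5: +32 =712
r80=1010000 pc2: +4 =716
r81=1010001 pc3: +8 =724
r82=1010010 pc3: +8 =732
r83=1010011 pc4: +16 =748
r84=1010100 pc3: +8 =756
r85=1010101 pc4: +16 =772
r86=1010110 pc4: +16 =788
r87=1010111 pc5: +32 =820
r88=1011000 pc3: +8 =828
r89=1011001 pc4: +16 =844
r90=1011010 pc4: +16 =860
r91=1011011 pc5: +32 =892
r92=1011100 pc4: +16 =908
r93=1011101 pc5: +32 =940
r94=1011110 pc5: +32 =972
r95=1011111 pc6: +64 =1036
r96=1100000 pc2: +4 =1040
r97=1100001 pc3: +8 =1048
r98=1100010 pc3: +8 =1056
r99=1100011 pc4: +16 =1072
r100=1100100 pc3: +8 =1080
r101=1100101 pc4: +16 =1096
r102=1100110 pc4: +16 =1112
r103=1100111 pc5: +32 =1144
r104=1101000 pc3: +8 =1152
r105=1101001 pc4: +16 =1168

Answer: 1168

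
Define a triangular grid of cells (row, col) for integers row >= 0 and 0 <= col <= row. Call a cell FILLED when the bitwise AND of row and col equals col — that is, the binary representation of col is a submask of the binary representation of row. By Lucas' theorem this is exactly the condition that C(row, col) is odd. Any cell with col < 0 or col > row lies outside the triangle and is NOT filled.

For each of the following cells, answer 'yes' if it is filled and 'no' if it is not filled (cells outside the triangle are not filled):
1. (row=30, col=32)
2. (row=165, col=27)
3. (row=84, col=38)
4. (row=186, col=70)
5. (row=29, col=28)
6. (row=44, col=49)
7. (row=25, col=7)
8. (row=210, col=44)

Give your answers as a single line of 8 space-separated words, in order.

Answer: no no no no yes no no no

Derivation:
(30,32): col outside [0, 30] -> not filled
(165,27): row=0b10100101, col=0b11011, row AND col = 0b1 = 1; 1 != 27 -> empty
(84,38): row=0b1010100, col=0b100110, row AND col = 0b100 = 4; 4 != 38 -> empty
(186,70): row=0b10111010, col=0b1000110, row AND col = 0b10 = 2; 2 != 70 -> empty
(29,28): row=0b11101, col=0b11100, row AND col = 0b11100 = 28; 28 == 28 -> filled
(44,49): col outside [0, 44] -> not filled
(25,7): row=0b11001, col=0b111, row AND col = 0b1 = 1; 1 != 7 -> empty
(210,44): row=0b11010010, col=0b101100, row AND col = 0b0 = 0; 0 != 44 -> empty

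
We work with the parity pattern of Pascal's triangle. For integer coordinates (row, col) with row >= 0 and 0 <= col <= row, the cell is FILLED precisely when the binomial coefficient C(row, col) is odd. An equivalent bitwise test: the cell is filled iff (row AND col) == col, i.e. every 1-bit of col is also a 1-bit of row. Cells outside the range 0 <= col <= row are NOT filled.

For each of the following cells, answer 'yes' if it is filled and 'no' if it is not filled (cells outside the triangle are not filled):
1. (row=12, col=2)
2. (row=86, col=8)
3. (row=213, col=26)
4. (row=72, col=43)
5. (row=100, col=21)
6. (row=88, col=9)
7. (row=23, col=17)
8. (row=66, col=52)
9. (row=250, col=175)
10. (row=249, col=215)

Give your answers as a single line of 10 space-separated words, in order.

Answer: no no no no no no yes no no no

Derivation:
(12,2): row=0b1100, col=0b10, row AND col = 0b0 = 0; 0 != 2 -> empty
(86,8): row=0b1010110, col=0b1000, row AND col = 0b0 = 0; 0 != 8 -> empty
(213,26): row=0b11010101, col=0b11010, row AND col = 0b10000 = 16; 16 != 26 -> empty
(72,43): row=0b1001000, col=0b101011, row AND col = 0b1000 = 8; 8 != 43 -> empty
(100,21): row=0b1100100, col=0b10101, row AND col = 0b100 = 4; 4 != 21 -> empty
(88,9): row=0b1011000, col=0b1001, row AND col = 0b1000 = 8; 8 != 9 -> empty
(23,17): row=0b10111, col=0b10001, row AND col = 0b10001 = 17; 17 == 17 -> filled
(66,52): row=0b1000010, col=0b110100, row AND col = 0b0 = 0; 0 != 52 -> empty
(250,175): row=0b11111010, col=0b10101111, row AND col = 0b10101010 = 170; 170 != 175 -> empty
(249,215): row=0b11111001, col=0b11010111, row AND col = 0b11010001 = 209; 209 != 215 -> empty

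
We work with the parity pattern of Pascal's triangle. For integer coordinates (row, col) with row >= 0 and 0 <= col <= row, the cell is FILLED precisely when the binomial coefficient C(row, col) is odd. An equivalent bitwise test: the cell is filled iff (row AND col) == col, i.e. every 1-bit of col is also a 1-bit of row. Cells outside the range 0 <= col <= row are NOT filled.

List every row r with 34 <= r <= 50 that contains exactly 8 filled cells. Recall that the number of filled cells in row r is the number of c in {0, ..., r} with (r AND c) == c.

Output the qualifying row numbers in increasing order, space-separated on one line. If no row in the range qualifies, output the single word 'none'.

Row r has 2^popcount(r) filled cells, so we need popcount(r) = log2(8) = 3.
Scan r = 34..50 and keep those with exactly 3 one-bits:
r=34=100010 popcount=2 -> skip
r=35=100011 popcount=3 -> KEEP
r=36=100100 popcount=2 -> skip
r=37=100101 popcount=3 -> KEEP
r=38=100110 popcount=3 -> KEEP
r=39=100111 popcount=4 -> skip
r=40=101000 popcount=2 -> skip
r=41=101001 popcount=3 -> KEEP
r=42=101010 popcount=3 -> KEEP
r=43=101011 popcount=4 -> skip
r=44=101100 popcount=3 -> KEEP
r=45=101101 popcount=4 -> skip
r=46=101110 popcount=4 -> skip
r=47=101111 popcount=5 -> skip
r=48=110000 popcount=2 -> skip
r=49=110001 popcount=3 -> KEEP
r=50=110010 popcount=3 -> KEEP
Kept rows: 35 37 38 41 42 44 49 50

Answer: 35 37 38 41 42 44 49 50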